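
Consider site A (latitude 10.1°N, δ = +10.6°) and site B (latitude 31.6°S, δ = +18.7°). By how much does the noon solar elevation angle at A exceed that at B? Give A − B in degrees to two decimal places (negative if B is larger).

+49.80°

A: 90° − |10.1 − (10.6)| = 89.50°.
B: 90° − |-31.6 − (18.7)| = 39.70°.
A − B = 89.50 − 39.70 = 49.80°.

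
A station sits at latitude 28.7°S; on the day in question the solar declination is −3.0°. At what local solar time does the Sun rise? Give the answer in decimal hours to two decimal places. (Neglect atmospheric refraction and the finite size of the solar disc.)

5.89 h

cos H_s = −tan(-28.7°) · tan(-3.0°) = -0.0287, so H_s = arccos(-0.0287) = 91.64°.
Sunrise is at 12 − H_s/15 = 12 − 6.109 = 5.891 h local solar time.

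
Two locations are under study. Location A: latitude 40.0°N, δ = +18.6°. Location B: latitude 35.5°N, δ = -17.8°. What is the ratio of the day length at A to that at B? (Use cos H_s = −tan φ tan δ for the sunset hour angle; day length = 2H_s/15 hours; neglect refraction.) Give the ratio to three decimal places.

A: H_s = arccos(−tan 40.0° · tan 18.6°) = 106.40°, so 2H_s/15 = 14.1867 h.
B: H_s = arccos(−tan 35.5° · tan -17.8°) = 76.76°, so 2H_s/15 = 10.2347 h.
Ratio A/B = 14.1867 / 10.2347 = 1.3861.

1.386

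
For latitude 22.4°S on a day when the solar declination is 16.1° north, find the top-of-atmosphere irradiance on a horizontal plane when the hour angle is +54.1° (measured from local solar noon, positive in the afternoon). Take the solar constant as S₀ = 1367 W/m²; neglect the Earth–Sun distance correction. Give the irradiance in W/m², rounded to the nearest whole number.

With φ = -22.4°, δ = 16.1°, H = 54.10°: sin φ sin δ = -0.1057, cos φ cos δ cos H = 0.5209, so cos θ_z = 0.4152.
Top-of-atmosphere irradiance = S₀ cos θ_z = 1367 × 0.4152 = 567.58 W/m².

568 W/m²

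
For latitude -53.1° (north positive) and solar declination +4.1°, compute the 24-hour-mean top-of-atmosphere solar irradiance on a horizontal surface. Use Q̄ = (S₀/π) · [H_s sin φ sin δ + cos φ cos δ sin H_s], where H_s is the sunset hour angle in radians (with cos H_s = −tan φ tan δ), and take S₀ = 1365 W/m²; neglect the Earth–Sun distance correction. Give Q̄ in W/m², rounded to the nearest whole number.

222 W/m²

−tan φ tan δ = −(-1.3319)(0.0717) = 0.0955; H_s = arccos(0.0955) = 84.52°. In radians, H_s = 1.4752.
H_s sin φ sin δ = 1.4752 × -0.7997 × 0.0715 = -0.0843.
cos φ cos δ sin H_s = 0.6004 × 0.9974 × 0.9954 = 0.5961.
Q̄ = (1365/π) × (-0.0843 + 0.5961) = 434.49 × 0.5118 = 222.37 W/m².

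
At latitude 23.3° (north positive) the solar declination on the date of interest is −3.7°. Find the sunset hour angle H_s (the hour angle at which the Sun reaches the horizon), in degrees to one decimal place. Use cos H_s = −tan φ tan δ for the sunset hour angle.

88.4°

cos H_s = −tan(23.3°) · tan(-3.7°) = 0.0279, so H_s = arccos(0.0279) = 88.40°.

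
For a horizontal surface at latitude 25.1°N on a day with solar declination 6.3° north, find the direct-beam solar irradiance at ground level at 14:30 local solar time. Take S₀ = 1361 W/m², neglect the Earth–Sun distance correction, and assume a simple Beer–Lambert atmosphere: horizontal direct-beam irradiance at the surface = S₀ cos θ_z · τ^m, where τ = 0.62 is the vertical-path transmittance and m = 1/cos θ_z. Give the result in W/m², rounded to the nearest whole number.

Hour angle H = 15° × (14.5 − 12) = 37.50°.
With φ = 25.1°, δ = 6.3°, H = 37.50°: sin φ sin δ = 0.0465, cos φ cos δ cos H = 0.7141, so cos θ_z = 0.7606.
Air mass m = 1/cos θ_z = 1/0.7606 = 1.315; τ^m = 0.62^1.315 = 0.5333.
Surface direct beam = 1361 × 0.7606 × 0.5333 = 552.06 W/m².

552 W/m²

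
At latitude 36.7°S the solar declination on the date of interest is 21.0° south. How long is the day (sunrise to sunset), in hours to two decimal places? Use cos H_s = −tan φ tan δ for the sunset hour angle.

−tan φ tan δ = −(-0.7454)(-0.3839) = -0.2862; H_s = arccos(-0.2862) = 106.63°.
Day length = 2 H_s / 15° h⁻¹ = 213.26° / 15 = 14.217 h.

14.22 hours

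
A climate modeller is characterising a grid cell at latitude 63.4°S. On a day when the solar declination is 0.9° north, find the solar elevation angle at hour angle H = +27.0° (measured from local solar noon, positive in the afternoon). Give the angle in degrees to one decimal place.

22.6°

With φ = -63.4°, δ = 0.9°, H = 27.00°: sin φ sin δ = -0.0140, cos φ cos δ cos H = 0.3989, so cos θ_z = 0.3849.
θ_z = arccos(0.3849) = 67.36°, so the elevation is 90° − 67.36° = 22.64°.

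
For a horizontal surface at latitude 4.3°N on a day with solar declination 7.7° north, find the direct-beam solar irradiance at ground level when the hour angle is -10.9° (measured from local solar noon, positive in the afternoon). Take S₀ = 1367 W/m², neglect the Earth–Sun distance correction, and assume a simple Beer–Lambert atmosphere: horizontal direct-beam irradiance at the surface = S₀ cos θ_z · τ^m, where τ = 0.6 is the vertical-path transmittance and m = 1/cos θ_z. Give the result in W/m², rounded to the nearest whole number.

With φ = 4.3°, δ = 7.7°, H = -10.90°: sin φ sin δ = 0.0100, cos φ cos δ cos H = 0.9704, so cos θ_z = 0.9804.
Air mass m = 1/cos θ_z = 1/0.9804 = 1.020; τ^m = 0.6^1.020 = 0.5939.
Surface direct beam = 1367 × 0.9804 × 0.5939 = 795.95 W/m².

796 W/m²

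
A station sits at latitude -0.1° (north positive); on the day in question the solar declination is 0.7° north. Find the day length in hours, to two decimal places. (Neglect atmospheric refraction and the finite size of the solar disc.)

12.00 hours

−tan φ tan δ = −(-0.0017)(0.0122) = 0.0000; H_s = arccos(0.0000) = 90.00°.
Day length = 2 H_s / 15° h⁻¹ = 180.00° / 15 = 12.000 h.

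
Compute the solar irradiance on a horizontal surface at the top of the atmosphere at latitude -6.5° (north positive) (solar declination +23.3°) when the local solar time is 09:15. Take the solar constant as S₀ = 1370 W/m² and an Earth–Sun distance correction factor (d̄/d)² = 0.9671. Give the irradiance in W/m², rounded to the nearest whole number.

Hour angle H = 15° × (9.25 − 12) = -41.25°.
cos θ_z = sin(-6.5°) sin(23.3°) + cos(-6.5°) cos(23.3°) cos(-41.25°) = -0.0448 + 0.6861 = 0.6413.
Top-of-atmosphere irradiance = S₀ (d̄/d)² cos θ_z = 1370 × 0.9671 × 0.6413 = 849.68 W/m².

850 W/m²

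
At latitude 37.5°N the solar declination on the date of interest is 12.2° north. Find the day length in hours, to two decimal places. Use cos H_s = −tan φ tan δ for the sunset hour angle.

−tan φ tan δ = −(0.7673)(0.2162) = -0.1659; H_s = arccos(-0.1659) = 99.55°.
Day length = 2 H_s / 15° h⁻¹ = 199.10° / 15 = 13.273 h.

13.27 hours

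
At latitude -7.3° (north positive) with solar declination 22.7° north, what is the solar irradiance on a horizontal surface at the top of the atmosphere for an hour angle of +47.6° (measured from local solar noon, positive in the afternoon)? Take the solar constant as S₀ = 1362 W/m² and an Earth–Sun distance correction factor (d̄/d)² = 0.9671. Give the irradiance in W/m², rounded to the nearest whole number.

cos θ_z = sin(-7.3°) sin(22.7°) + cos(-7.3°) cos(22.7°) cos(47.60°) = -0.0490 + 0.6170 = 0.5680.
Top-of-atmosphere irradiance = S₀ (d̄/d)² cos θ_z = 1362 × 0.9671 × 0.5680 = 748.16 W/m².

748 W/m²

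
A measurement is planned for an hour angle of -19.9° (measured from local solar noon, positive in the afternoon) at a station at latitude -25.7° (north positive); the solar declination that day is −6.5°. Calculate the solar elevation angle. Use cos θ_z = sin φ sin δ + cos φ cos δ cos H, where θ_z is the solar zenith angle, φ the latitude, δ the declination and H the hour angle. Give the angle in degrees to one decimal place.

cos θ_z = sin φ sin δ + cos φ cos δ cos H = (-0.4337)(-0.1132) + (0.9011)(0.9936)(0.9403) = 0.8910.
θ_z = arccos(0.8910) = 27.00°, so the elevation is 90° − 27.00° = 63.00°.

63.0°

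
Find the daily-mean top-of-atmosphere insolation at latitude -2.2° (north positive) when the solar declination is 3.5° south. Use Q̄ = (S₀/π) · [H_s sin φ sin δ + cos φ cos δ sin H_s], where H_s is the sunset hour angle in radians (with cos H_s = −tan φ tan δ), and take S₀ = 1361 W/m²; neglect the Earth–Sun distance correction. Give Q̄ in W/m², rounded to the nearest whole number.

cos H_s = −tan(-2.2°) · tan(-3.5°) = -0.0023, so H_s = arccos(-0.0023) = 90.13°. In radians, H_s = 1.5731.
H_s sin φ sin δ = 1.5731 × -0.0384 × -0.0610 = 0.0037.
cos φ cos δ sin H_s = 0.9993 × 0.9981 × 1.0000 = 0.9974.
Q̄ = (1361/π) × (0.0037 + 0.9974) = 433.22 × 1.0011 = 433.70 W/m².

434 W/m²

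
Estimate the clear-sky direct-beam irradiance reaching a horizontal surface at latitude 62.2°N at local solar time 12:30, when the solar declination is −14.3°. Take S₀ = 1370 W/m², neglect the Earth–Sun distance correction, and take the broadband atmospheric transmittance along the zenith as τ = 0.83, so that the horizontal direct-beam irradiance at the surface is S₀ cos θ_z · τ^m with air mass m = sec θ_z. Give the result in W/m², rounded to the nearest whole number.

Hour angle H = 15° × (12.5 − 12) = 7.50°.
With φ = 62.2°, δ = -14.3°, H = 7.50°: sin φ sin δ = -0.2185, cos φ cos δ cos H = 0.4481, so cos θ_z = 0.2296.
Air mass m = 1/cos θ_z = 1/0.2296 = 4.355; τ^m = 0.83^4.355 = 0.4442.
Surface direct beam = 1370 × 0.2296 × 0.4442 = 139.72 W/m².

140 W/m²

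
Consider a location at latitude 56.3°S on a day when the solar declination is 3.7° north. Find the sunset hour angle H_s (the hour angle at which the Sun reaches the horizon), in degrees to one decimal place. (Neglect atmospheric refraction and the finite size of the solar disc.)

−tan φ tan δ = −(-1.4994)(0.0647) = 0.0970; H_s = arccos(0.0970) = 84.43°.

84.4°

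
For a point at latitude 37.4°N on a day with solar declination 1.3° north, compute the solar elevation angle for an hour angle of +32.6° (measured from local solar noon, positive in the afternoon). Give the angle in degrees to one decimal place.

With φ = 37.4°, δ = 1.3°, H = 32.60°: sin φ sin δ = 0.0138, cos φ cos δ cos H = 0.6691, so cos θ_z = 0.6829.
θ_z = arccos(0.6829) = 46.93°, so the elevation is 90° − 46.93° = 43.07°.

43.1°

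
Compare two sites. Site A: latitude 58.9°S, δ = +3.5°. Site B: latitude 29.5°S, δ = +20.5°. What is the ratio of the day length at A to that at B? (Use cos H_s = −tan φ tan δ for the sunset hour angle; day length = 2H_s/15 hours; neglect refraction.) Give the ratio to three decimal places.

1.082

A: H_s = arccos(−tan -58.9° · tan 3.5°) = 84.18°, so 2H_s/15 = 11.2240 h.
B: H_s = arccos(−tan -29.5° · tan 20.5°) = 77.79°, so 2H_s/15 = 10.3720 h.
Ratio A/B = 11.2240 / 10.3720 = 1.0821.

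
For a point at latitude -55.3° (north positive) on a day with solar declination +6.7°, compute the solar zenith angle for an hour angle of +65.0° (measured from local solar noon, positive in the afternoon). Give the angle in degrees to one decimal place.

cos θ_z = sin φ sin δ + cos φ cos δ cos H = (-0.8221)(0.1167) + (0.5693)(0.9932)(0.4226) = 0.1430.
θ_z = arccos(0.1430) = 81.78°.

81.8°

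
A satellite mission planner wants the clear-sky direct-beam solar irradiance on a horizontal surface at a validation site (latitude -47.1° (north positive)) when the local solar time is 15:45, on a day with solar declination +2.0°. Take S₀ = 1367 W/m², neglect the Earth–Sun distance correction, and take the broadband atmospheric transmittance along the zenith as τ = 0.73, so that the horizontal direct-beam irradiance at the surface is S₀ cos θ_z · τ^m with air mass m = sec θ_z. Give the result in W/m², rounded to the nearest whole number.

Hour angle H = 15° × (15.75 − 12) = 56.25°.
cos θ_z = sin φ sin δ + cos φ cos δ cos H = (-0.7325)(0.0349) + (0.6807)(0.9994)(0.5556) = 0.3524.
Air mass m = 1/cos θ_z = 1/0.3524 = 2.838; τ^m = 0.73^2.838 = 0.4094.
Surface direct beam = 1367 × 0.3524 × 0.4094 = 197.22 W/m².

197 W/m²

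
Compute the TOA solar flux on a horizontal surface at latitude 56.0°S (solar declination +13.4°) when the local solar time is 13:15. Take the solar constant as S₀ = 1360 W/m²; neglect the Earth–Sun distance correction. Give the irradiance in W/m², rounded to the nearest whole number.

Hour angle H = 15° × (13.25 − 12) = 18.75°.
With φ = -56.0°, δ = 13.4°, H = 18.75°: sin φ sin δ = -0.1921, cos φ cos δ cos H = 0.5151, so cos θ_z = 0.3230.
Top-of-atmosphere irradiance = S₀ cos θ_z = 1360 × 0.3230 = 439.28 W/m².

439 W/m²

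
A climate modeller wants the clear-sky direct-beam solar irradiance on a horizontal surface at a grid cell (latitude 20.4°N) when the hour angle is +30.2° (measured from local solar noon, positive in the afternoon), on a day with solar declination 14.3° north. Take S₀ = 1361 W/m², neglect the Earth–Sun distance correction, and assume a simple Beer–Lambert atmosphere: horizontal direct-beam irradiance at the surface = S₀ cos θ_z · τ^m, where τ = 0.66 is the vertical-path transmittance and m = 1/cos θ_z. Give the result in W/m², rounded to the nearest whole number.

736 W/m²

cos θ_z = sin φ sin δ + cos φ cos δ cos H = (0.3486)(0.2470) + (0.9373)(0.9690)(0.8643) = 0.8711.
Air mass m = 1/cos θ_z = 1/0.8711 = 1.148; τ^m = 0.66^1.148 = 0.6206.
Surface direct beam = 1361 × 0.8711 × 0.6206 = 735.76 W/m².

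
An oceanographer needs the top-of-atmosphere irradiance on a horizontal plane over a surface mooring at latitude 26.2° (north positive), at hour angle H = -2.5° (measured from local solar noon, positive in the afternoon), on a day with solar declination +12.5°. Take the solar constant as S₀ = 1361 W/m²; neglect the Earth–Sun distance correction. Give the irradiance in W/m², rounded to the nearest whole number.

cos θ_z = sin φ sin δ + cos φ cos δ cos H = (0.4415)(0.2164) + (0.8973)(0.9763)(0.9990) = 0.9707.
Top-of-atmosphere irradiance = S₀ cos θ_z = 1361 × 0.9707 = 1321.12 W/m².

1321 W/m²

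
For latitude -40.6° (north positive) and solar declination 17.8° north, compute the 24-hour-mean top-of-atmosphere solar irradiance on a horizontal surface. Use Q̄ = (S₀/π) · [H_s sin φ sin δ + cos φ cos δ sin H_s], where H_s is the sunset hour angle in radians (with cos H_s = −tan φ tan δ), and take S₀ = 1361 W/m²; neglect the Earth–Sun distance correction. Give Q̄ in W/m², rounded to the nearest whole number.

−tan φ tan δ = −(-0.8571)(0.3211) = 0.2752; H_s = arccos(0.2752) = 74.03°. In radians, H_s = 1.2921.
H_s sin φ sin δ = 1.2921 × -0.6508 × 0.3057 = -0.2571.
cos φ cos δ sin H_s = 0.7593 × 0.9521 × 0.9614 = 0.6950.
Q̄ = (1361/π) × (-0.2571 + 0.6950) = 433.22 × 0.4379 = 189.71 W/m².

190 W/m²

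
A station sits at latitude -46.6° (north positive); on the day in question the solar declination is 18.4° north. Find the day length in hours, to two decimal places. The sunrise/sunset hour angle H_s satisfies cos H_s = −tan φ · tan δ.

cos H_s = −tan(-46.6°) · tan(18.4°) = 0.3518, so H_s = arccos(0.3518) = 69.40°.
Day length = 2 H_s / 15° h⁻¹ = 138.80° / 15 = 9.253 h.

9.25 hours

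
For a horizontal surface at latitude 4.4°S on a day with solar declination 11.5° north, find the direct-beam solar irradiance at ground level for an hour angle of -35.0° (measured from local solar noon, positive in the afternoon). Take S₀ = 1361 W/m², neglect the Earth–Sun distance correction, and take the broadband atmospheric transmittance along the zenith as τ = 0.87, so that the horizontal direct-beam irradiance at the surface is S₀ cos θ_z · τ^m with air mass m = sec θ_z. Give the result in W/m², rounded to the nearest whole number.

With φ = -4.4°, δ = 11.5°, H = -35.00°: sin φ sin δ = -0.0153, cos φ cos δ cos H = 0.8003, so cos θ_z = 0.7850.
Air mass m = 1/cos θ_z = 1/0.7850 = 1.274; τ^m = 0.87^1.274 = 0.8374.
Surface direct beam = 1361 × 0.7850 × 0.8374 = 894.67 W/m².

895 W/m²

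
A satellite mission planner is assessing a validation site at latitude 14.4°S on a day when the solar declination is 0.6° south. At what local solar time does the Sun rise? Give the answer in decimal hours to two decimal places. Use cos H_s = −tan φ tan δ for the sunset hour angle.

5.99 h

−tan φ tan δ = −(-0.2568)(-0.0105) = -0.0027; H_s = arccos(-0.0027) = 90.15°.
Sunrise is at 12 − H_s/15 = 12 − 6.010 = 5.990 h local solar time.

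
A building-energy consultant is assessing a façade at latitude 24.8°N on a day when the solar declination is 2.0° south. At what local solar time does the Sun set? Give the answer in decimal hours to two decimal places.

17.94 h

The sunset hour angle satisfies cos H_s = −tan φ tan δ = 0.0161, giving H_s = 89.08°.
Sunset is at 12 + H_s/15 = 12 + 5.939 = 17.939 h local solar time.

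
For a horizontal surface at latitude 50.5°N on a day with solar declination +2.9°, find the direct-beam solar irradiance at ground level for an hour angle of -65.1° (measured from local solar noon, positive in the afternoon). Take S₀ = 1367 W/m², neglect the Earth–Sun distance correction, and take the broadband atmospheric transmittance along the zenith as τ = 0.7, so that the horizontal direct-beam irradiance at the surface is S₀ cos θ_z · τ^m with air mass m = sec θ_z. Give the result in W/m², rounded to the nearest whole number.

131 W/m²

cos θ_z = sin(50.5°) sin(2.9°) + cos(50.5°) cos(2.9°) cos(-65.10°) = 0.0390 + 0.2675 = 0.3065.
Air mass m = 1/cos θ_z = 1/0.3065 = 3.263; τ^m = 0.7^3.263 = 0.3123.
Surface direct beam = 1367 × 0.3065 × 0.3123 = 130.85 W/m².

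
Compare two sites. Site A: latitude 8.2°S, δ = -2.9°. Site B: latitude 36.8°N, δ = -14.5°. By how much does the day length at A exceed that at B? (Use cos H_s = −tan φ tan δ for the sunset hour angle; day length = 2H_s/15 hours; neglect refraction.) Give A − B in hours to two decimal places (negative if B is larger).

+1.54 h

A: H_s = arccos(−tan -8.2° · tan -2.9°) = 90.42°, so 2H_s/15 = 12.0560 h.
B: H_s = arccos(−tan 36.8° · tan -14.5°) = 78.84°, so 2H_s/15 = 10.5120 h.
A − B = 12.0560 − 10.5120 = 1.5440 h.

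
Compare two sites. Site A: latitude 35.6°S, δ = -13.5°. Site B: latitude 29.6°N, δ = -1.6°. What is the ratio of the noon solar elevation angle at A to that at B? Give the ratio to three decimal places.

1.155

A: 90° − |-35.6 − (-13.5)| = 67.90°.
B: 90° − |29.6 − (-1.6)| = 58.80°.
Ratio A/B = 67.9000 / 58.8000 = 1.1548.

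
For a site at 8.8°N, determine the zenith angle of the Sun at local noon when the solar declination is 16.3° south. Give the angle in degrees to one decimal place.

25.1°

At local solar noon the hour angle is zero, so the zenith angle is |φ − δ| = |8.8° − (-16.3°)| = 25.1°.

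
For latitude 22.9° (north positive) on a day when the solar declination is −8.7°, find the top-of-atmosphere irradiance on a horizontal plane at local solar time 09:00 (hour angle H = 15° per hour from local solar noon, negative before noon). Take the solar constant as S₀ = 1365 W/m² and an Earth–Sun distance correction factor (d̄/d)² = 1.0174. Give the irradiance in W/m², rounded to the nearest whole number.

Hour angle H = 15° × (9 − 12) = -45.00°.
cos θ_z = sin(22.9°) sin(-8.7°) + cos(22.9°) cos(-8.7°) cos(-45.00°) = -0.0589 + 0.6439 = 0.5850.
Top-of-atmosphere irradiance = S₀ (d̄/d)² cos θ_z = 1365 × 1.0174 × 0.5850 = 812.42 W/m².

812 W/m²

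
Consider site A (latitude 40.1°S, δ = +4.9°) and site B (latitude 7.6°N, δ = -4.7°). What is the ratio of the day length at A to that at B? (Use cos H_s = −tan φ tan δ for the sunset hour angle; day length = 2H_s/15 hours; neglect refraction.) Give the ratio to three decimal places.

A: H_s = arccos(−tan -40.1° · tan 4.9°) = 85.86°, so 2H_s/15 = 11.4480 h.
B: H_s = arccos(−tan 7.6° · tan -4.7°) = 89.37°, so 2H_s/15 = 11.9160 h.
Ratio A/B = 11.4480 / 11.9160 = 0.9607.

0.961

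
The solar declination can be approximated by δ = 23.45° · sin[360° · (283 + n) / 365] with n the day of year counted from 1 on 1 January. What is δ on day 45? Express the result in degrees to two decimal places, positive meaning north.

-13.95°

360 × (283 + 45) / 365 = 323.507°; sin(323.507°) = -0.5947.
δ = 23.45 × -0.5947 = -13.946° ≈ -13.95°.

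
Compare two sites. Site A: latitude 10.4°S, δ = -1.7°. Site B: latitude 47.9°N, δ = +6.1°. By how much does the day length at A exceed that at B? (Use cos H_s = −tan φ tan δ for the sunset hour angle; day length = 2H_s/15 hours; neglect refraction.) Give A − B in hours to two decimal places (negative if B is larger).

A: H_s = arccos(−tan -10.4° · tan -1.7°) = 90.31°, so 2H_s/15 = 12.0413 h.
B: H_s = arccos(−tan 47.9° · tan 6.1°) = 96.79°, so 2H_s/15 = 12.9053 h.
A − B = 12.0413 − 12.9053 = -0.8640 h.

-0.86 h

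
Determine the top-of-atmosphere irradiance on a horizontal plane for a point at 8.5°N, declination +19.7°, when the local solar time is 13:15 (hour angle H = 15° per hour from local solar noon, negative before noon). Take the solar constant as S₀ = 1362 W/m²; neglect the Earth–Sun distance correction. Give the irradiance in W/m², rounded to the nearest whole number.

Hour angle H = 15° × (13.25 − 12) = 18.75°.
cos θ_z = sin φ sin δ + cos φ cos δ cos H = (0.1478)(0.3371) + (0.9890)(0.9415)(0.9469) = 0.9315.
Top-of-atmosphere irradiance = S₀ cos θ_z = 1362 × 0.9315 = 1268.70 W/m².

1269 W/m²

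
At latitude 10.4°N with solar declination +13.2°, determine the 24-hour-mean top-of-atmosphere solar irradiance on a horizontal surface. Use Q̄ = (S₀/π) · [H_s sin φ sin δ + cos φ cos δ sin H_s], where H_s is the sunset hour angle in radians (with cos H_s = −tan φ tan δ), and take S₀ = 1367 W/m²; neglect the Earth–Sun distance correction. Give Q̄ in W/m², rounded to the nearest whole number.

445 W/m²

The sunset hour angle satisfies cos H_s = −tan φ tan δ = -0.0430, giving H_s = 92.46°. In radians, H_s = 1.6137.
H_s sin φ sin δ = 1.6137 × 0.1805 × 0.2284 = 0.0665.
cos φ cos δ sin H_s = 0.9836 × 0.9736 × 0.9991 = 0.9568.
Q̄ = (1367/π) × (0.0665 + 0.9568) = 435.13 × 1.0233 = 445.27 W/m².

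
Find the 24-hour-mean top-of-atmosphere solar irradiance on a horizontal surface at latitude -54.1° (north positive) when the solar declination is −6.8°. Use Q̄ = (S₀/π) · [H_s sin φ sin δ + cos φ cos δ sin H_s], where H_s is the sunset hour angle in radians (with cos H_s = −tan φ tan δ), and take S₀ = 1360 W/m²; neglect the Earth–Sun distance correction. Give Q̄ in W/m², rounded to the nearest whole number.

cos H_s = −tan(-54.1°) · tan(-6.8°) = -0.1647, so H_s = arccos(-0.1647) = 99.48°. In radians, H_s = 1.7363.
H_s sin φ sin δ = 1.7363 × -0.8100 × -0.1184 = 0.1665.
cos φ cos δ sin H_s = 0.5864 × 0.9930 × 0.9863 = 0.5743.
Q̄ = (1360/π) × (0.1665 + 0.5743) = 432.90 × 0.7408 = 320.69 W/m².

321 W/m²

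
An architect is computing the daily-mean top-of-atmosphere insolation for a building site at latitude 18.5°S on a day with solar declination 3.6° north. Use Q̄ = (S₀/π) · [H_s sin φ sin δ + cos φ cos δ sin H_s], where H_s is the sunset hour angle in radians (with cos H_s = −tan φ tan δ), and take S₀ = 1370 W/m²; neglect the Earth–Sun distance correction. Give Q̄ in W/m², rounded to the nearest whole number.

399 W/m²

The sunset hour angle satisfies cos H_s = −tan φ tan δ = 0.0211, giving H_s = 88.79°. In radians, H_s = 1.5497.
H_s sin φ sin δ = 1.5497 × -0.3173 × 0.0628 = -0.0309.
cos φ cos δ sin H_s = 0.9483 × 0.9980 × 0.9998 = 0.9462.
Q̄ = (1370/π) × (-0.0309 + 0.9462) = 436.08 × 0.9153 = 399.14 W/m².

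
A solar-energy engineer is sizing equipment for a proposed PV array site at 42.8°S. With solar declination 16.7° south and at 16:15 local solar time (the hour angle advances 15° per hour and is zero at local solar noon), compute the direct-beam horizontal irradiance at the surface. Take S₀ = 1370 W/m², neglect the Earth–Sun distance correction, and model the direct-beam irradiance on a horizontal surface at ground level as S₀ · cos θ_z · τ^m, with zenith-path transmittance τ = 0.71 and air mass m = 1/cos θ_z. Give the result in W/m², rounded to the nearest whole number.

352 W/m²

Hour angle H = 15° × (16.25 − 12) = 63.75°.
With φ = -42.8°, δ = -16.7°, H = 63.75°: sin φ sin δ = 0.1952, cos φ cos δ cos H = 0.3108, so cos θ_z = 0.5060.
Air mass m = 1/cos θ_z = 1/0.5060 = 1.976; τ^m = 0.71^1.976 = 0.5083.
Surface direct beam = 1370 × 0.5060 × 0.5083 = 352.36 W/m².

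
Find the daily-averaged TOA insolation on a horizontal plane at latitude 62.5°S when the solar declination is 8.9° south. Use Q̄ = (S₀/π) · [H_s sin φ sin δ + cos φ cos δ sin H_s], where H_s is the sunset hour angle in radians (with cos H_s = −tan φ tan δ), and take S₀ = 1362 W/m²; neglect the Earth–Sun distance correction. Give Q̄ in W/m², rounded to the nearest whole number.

300 W/m²

−tan φ tan δ = −(-1.9210)(-0.1566) = -0.3008; H_s = arccos(-0.3008) = 107.51°. In radians, H_s = 1.8764.
H_s sin φ sin δ = 1.8764 × -0.8870 × -0.1547 = 0.2575.
cos φ cos δ sin H_s = 0.4617 × 0.9880 × 0.9537 = 0.4350.
Q̄ = (1362/π) × (0.2575 + 0.4350) = 433.54 × 0.6925 = 300.23 W/m².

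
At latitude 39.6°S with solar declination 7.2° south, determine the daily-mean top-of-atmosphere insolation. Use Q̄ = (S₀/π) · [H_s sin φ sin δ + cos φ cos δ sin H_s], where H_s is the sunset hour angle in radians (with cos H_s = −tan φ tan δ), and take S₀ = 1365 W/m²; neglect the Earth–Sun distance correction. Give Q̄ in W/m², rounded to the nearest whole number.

388 W/m²

−tan φ tan δ = −(-0.8273)(-0.1263) = -0.1045; H_s = arccos(-0.1045) = 96.00°. In radians, H_s = 1.6755.
H_s sin φ sin δ = 1.6755 × -0.6374 × -0.1253 = 0.1338.
cos φ cos δ sin H_s = 0.7705 × 0.9921 × 0.9945 = 0.7602.
Q̄ = (1365/π) × (0.1338 + 0.7602) = 434.49 × 0.8940 = 388.43 W/m².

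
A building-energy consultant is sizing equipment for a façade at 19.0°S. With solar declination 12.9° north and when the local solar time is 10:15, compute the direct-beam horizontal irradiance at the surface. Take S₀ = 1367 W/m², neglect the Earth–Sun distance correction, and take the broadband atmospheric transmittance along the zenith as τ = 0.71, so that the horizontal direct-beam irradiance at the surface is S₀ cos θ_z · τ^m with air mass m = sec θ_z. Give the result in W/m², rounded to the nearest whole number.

654 W/m²

Hour angle H = 15° × (10.25 − 12) = -26.25°.
cos θ_z = sin(-19.0°) sin(12.9°) + cos(-19.0°) cos(12.9°) cos(-26.25°) = -0.0727 + 0.8266 = 0.7539.
Air mass m = 1/cos θ_z = 1/0.7539 = 1.326; τ^m = 0.71^1.326 = 0.6350.
Surface direct beam = 1367 × 0.7539 × 0.6350 = 654.42 W/m².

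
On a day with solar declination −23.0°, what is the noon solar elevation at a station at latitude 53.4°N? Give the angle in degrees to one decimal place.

At local solar noon the hour angle is zero, so the elevation is 90° − |φ − δ| = 90° − |53.4° − (-23.0°)| = 90° − 76.4° = 13.6°.

13.6°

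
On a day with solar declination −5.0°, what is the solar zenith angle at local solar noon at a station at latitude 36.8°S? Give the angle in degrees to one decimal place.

31.8°

At local solar noon the hour angle is zero, so the zenith angle is |φ − δ| = |-36.8° − (-5.0°)| = 31.8°.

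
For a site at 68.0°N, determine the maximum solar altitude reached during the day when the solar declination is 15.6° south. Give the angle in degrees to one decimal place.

6.4°

At local solar noon the hour angle is zero, so the elevation is 90° − |φ − δ| = 90° − |68.0° − (-15.6°)| = 90° − 83.6° = 6.4°.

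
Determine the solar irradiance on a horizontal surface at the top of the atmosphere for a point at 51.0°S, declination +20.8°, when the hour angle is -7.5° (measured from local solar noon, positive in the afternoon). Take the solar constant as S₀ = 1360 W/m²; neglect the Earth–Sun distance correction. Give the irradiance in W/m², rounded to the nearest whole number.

cos θ_z = sin(-51.0°) sin(20.8°) + cos(-51.0°) cos(20.8°) cos(-7.50°) = -0.2760 + 0.5833 = 0.3073.
Top-of-atmosphere irradiance = S₀ cos θ_z = 1360 × 0.3073 = 417.93 W/m².

418 W/m²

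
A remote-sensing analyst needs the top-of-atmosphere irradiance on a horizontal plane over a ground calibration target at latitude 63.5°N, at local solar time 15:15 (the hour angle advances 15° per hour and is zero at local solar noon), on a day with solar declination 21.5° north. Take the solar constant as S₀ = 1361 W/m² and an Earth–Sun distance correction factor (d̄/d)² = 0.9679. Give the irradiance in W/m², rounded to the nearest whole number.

793 W/m²

Hour angle H = 15° × (15.25 − 12) = 48.75°.
With φ = 63.5°, δ = 21.5°, H = 48.75°: sin φ sin δ = 0.3280, cos φ cos δ cos H = 0.2737, so cos θ_z = 0.6017.
Top-of-atmosphere irradiance = S₀ (d̄/d)² cos θ_z = 1361 × 0.9679 × 0.6017 = 792.63 W/m².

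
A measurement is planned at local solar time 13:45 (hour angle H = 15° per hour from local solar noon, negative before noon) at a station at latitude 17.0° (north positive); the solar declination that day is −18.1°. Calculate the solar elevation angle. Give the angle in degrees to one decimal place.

46.4°

Hour angle H = 15° × (13.75 − 12) = 26.25°.
cos θ_z = sin φ sin δ + cos φ cos δ cos H = (0.2924)(-0.3107) + (0.9563)(0.9505)(0.8969) = 0.7244.
θ_z = arccos(0.7244) = 43.58°, so the elevation is 90° − 43.58° = 46.42°.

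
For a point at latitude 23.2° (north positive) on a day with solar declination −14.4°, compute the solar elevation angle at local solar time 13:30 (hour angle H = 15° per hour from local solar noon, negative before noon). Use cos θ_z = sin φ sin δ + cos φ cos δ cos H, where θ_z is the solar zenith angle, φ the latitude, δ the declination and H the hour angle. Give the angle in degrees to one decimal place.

Hour angle H = 15° × (13.5 − 12) = 22.50°.
cos θ_z = sin φ sin δ + cos φ cos δ cos H = (0.3939)(-0.2487) + (0.9191)(0.9686)(0.9239) = 0.7245.
θ_z = arccos(0.7245) = 43.57°, so the elevation is 90° − 43.57° = 46.43°.

46.4°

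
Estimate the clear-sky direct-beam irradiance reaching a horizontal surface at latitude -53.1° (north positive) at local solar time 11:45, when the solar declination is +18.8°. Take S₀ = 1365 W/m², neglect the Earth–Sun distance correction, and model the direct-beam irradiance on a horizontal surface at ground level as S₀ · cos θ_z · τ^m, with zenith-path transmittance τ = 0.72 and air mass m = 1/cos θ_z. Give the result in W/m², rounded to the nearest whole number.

146 W/m²

Hour angle H = 15° × (11.75 − 12) = -3.75°.
cos θ_z = sin φ sin δ + cos φ cos δ cos H = (-0.7997)(0.3223) + (0.6004)(0.9466)(0.9979) = 0.3094.
Air mass m = 1/cos θ_z = 1/0.3094 = 3.232; τ^m = 0.72^3.232 = 0.3459.
Surface direct beam = 1365 × 0.3094 × 0.3459 = 146.08 W/m².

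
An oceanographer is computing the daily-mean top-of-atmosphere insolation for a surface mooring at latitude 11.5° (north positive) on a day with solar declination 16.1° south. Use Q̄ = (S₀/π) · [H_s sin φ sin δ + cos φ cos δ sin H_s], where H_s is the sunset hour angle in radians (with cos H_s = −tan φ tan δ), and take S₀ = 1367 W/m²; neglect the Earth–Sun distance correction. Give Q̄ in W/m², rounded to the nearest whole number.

373 W/m²

The sunset hour angle satisfies cos H_s = −tan φ tan δ = 0.0587, giving H_s = 86.63°. In radians, H_s = 1.5120.
H_s sin φ sin δ = 1.5120 × 0.1994 × -0.2773 = -0.0836.
cos φ cos δ sin H_s = 0.9799 × 0.9608 × 0.9983 = 0.9399.
Q̄ = (1367/π) × (-0.0836 + 0.9399) = 435.13 × 0.8563 = 372.60 W/m².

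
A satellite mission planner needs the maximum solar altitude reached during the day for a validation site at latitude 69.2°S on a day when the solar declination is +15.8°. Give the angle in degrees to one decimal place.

At local solar noon the hour angle is zero, so the elevation is 90° − |φ − δ| = 90° − |-69.2° − (15.8°)| = 90° − 85.0° = 5.0°.

5.0°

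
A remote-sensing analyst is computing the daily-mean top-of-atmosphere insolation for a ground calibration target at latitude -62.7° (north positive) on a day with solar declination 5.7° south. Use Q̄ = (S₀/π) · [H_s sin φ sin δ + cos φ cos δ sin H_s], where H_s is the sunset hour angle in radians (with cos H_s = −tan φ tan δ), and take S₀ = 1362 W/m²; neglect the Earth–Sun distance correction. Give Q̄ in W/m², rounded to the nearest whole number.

−tan φ tan δ = −(-1.9375)(-0.0998) = -0.1934; H_s = arccos(-0.1934) = 101.15°. In radians, H_s = 1.7654.
H_s sin φ sin δ = 1.7654 × -0.8886 × -0.0993 = 0.1558.
cos φ cos δ sin H_s = 0.4586 × 0.9951 × 0.9811 = 0.4477.
Q̄ = (1362/π) × (0.1558 + 0.4477) = 433.54 × 0.6035 = 261.64 W/m².

262 W/m²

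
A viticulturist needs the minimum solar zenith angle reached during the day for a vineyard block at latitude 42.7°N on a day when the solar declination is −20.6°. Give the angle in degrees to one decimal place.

At local solar noon the hour angle is zero, so the zenith angle is |φ − δ| = |42.7° − (-20.6°)| = 63.3°.

63.3°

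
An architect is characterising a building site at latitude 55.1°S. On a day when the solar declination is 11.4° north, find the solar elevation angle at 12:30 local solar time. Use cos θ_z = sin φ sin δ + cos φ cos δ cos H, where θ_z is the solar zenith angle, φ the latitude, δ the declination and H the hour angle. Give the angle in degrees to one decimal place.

Hour angle H = 15° × (12.5 − 12) = 7.50°.
With φ = -55.1°, δ = 11.4°, H = 7.50°: sin φ sin δ = -0.1621, cos φ cos δ cos H = 0.5561, so cos θ_z = 0.3940.
θ_z = arccos(0.3940) = 66.80°, so the elevation is 90° − 66.80° = 23.20°.

23.2°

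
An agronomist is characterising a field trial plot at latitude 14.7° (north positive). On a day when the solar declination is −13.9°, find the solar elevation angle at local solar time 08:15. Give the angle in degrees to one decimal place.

27.4°

Hour angle H = 15° × (8.25 − 12) = -56.25°.
With φ = 14.7°, δ = -13.9°, H = -56.25°: sin φ sin δ = -0.0610, cos φ cos δ cos H = 0.5216, so cos θ_z = 0.4606.
θ_z = arccos(0.4606) = 62.57°, so the elevation is 90° − 62.57° = 27.43°.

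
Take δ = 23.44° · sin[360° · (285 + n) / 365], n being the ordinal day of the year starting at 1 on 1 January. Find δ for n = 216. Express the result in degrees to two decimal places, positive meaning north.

360 × (285 + 216) / 365 = 494.137°; sin(494.137°) = 0.7177.
δ = 23.44 × 0.7177 = 16.823° ≈ +16.82°.

+16.82°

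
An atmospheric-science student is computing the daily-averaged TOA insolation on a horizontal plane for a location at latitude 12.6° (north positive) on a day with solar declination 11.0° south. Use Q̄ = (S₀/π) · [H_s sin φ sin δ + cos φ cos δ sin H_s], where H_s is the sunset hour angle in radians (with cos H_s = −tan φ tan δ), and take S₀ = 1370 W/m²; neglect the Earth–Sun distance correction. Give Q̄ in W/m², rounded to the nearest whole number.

cos H_s = −tan(12.6°) · tan(-11.0°) = 0.0434, so H_s = arccos(0.0434) = 87.51°. In radians, H_s = 1.5273.
H_s sin φ sin δ = 1.5273 × 0.2181 × -0.1908 = -0.0636.
cos φ cos δ sin H_s = 0.9759 × 0.9816 × 0.9991 = 0.9571.
Q̄ = (1370/π) × (-0.0636 + 0.9571) = 436.08 × 0.8935 = 389.64 W/m².

390 W/m²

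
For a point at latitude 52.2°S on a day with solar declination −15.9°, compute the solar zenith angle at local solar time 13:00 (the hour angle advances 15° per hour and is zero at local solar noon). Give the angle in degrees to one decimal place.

Hour angle H = 15° × (13 − 12) = 15.00°.
cos θ_z = sin(-52.2°) sin(-15.9°) + cos(-52.2°) cos(-15.9°) cos(15.00°) = 0.2165 + 0.5694 = 0.7859.
θ_z = arccos(0.7859) = 38.20°.

38.2°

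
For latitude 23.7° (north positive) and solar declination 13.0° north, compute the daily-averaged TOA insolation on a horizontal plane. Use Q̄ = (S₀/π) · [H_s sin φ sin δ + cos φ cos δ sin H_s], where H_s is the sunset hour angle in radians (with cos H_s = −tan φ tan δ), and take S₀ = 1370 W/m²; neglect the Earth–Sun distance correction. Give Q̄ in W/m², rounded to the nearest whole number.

cos H_s = −tan(23.7°) · tan(13.0°) = -0.1013, so H_s = arccos(-0.1013) = 95.81°. In radians, H_s = 1.6722.
H_s sin φ sin δ = 1.6722 × 0.4019 × 0.2250 = 0.1512.
cos φ cos δ sin H_s = 0.9157 × 0.9744 × 0.9949 = 0.8877.
Q̄ = (1370/π) × (0.1512 + 0.8877) = 436.08 × 1.0389 = 453.04 W/m².

453 W/m²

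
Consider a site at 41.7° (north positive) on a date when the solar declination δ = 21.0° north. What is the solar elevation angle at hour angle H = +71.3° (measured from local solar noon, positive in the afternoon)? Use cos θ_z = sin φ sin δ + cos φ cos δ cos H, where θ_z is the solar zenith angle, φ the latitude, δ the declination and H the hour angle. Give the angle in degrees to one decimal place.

27.5°

cos θ_z = sin(41.7°) sin(21.0°) + cos(41.7°) cos(21.0°) cos(71.30°) = 0.2384 + 0.2235 = 0.4619.
θ_z = arccos(0.4619) = 62.49°, so the elevation is 90° − 62.49° = 27.51°.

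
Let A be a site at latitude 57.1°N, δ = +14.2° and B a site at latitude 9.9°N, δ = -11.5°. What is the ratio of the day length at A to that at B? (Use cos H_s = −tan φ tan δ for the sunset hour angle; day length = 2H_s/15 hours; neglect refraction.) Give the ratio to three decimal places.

A: H_s = arccos(−tan 57.1° · tan 14.2°) = 113.03°, so 2H_s/15 = 15.0707 h.
B: H_s = arccos(−tan 9.9° · tan -11.5°) = 87.97°, so 2H_s/15 = 11.7293 h.
Ratio A/B = 15.0707 / 11.7293 = 1.2849.

1.285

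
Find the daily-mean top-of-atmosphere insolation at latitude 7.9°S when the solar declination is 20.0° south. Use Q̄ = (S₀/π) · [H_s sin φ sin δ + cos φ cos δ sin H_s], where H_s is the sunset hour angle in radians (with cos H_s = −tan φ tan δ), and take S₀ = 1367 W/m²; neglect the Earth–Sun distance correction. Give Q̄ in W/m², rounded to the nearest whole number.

438 W/m²

The sunset hour angle satisfies cos H_s = −tan φ tan δ = -0.0505, giving H_s = 92.89°. In radians, H_s = 1.6212.
H_s sin φ sin δ = 1.6212 × -0.1374 × -0.3420 = 0.0762.
cos φ cos δ sin H_s = 0.9905 × 0.9397 × 0.9987 = 0.9296.
Q̄ = (1367/π) × (0.0762 + 0.9296) = 435.13 × 1.0058 = 437.65 W/m².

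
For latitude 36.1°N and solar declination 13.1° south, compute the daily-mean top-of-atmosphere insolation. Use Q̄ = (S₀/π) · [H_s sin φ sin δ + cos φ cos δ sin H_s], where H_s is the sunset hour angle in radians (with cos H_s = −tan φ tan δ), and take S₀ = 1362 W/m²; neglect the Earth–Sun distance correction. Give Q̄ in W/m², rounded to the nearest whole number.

−tan φ tan δ = −(0.7292)(-0.2327) = 0.1697; H_s = arccos(0.1697) = 80.23°. In radians, H_s = 1.4003.
H_s sin φ sin δ = 1.4003 × 0.5892 × -0.2267 = -0.1870.
cos φ cos δ sin H_s = 0.8080 × 0.9740 × 0.9855 = 0.7756.
Q̄ = (1362/π) × (-0.1870 + 0.7756) = 433.54 × 0.5886 = 255.18 W/m².

255 W/m²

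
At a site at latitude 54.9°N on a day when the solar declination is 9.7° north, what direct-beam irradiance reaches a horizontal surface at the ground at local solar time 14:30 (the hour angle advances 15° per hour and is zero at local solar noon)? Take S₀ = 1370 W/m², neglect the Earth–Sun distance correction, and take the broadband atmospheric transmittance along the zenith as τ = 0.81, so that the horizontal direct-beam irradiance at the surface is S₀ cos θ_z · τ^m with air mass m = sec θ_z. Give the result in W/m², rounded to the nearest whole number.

562 W/m²

Hour angle H = 15° × (14.5 − 12) = 37.50°.
With φ = 54.9°, δ = 9.7°, H = 37.50°: sin φ sin δ = 0.1378, cos φ cos δ cos H = 0.4497, so cos θ_z = 0.5875.
Air mass m = 1/cos θ_z = 1/0.5875 = 1.702; τ^m = 0.81^1.702 = 0.6986.
Surface direct beam = 1370 × 0.5875 × 0.6986 = 562.29 W/m².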